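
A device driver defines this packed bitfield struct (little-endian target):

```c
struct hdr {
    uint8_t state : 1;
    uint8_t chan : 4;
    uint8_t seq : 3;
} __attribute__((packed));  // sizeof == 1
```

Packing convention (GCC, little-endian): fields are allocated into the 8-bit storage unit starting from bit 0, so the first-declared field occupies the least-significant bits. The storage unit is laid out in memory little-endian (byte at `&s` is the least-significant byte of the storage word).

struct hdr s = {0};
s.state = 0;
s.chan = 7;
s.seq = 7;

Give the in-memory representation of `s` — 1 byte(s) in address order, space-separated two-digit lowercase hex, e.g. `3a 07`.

[0+:1] state=0 & 0x1 = 0x0; word=0x00
[1+:4] chan=7 & 0xf = 0x7; word=0x0e
[5+:3] seq=7 & 0x7 = 0x7; word=0xee
word = 0xee → little-endian bytes:
  [0]=0xee

ee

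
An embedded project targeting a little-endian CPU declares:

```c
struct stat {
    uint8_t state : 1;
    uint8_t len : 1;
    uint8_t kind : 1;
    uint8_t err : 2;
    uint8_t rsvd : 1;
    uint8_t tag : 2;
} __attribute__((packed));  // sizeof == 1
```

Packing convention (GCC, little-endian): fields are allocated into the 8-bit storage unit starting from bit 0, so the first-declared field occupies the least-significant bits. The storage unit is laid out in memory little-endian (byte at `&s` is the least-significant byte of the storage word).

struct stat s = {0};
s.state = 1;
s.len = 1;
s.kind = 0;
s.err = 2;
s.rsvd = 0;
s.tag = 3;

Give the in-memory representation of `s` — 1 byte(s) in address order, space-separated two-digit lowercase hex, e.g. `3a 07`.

d3

[0+:1] state=1 & 0x1 = 0x1; word=0x01
[1+:1] len=1 & 0x1 = 0x1; word=0x03
[2+:1] kind=0 & 0x1 = 0x0; word=0x03
[3+:2] err=2 & 0x3 = 0x2; word=0x13
[5+:1] rsvd=0 & 0x1 = 0x0; word=0x13
[6+:2] tag=3 & 0x3 = 0x3; word=0xd3
word = 0xd3 → little-endian bytes:
  [0]=0xd3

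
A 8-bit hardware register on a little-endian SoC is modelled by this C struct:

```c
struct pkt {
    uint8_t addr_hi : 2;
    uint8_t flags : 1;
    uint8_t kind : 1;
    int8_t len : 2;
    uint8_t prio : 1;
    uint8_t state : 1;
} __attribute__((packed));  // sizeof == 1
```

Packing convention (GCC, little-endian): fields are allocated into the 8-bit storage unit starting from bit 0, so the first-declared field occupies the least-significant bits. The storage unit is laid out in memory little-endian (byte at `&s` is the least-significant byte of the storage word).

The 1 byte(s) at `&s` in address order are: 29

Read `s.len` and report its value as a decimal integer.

[0]=0x29 (little-endian) → word 0x29
addr_hi:2 @ bit 0 → (0x29>>0)&0x3 = 0x1
flags:1 @ bit 2 → (0x29>>2)&0x1 = 0x0
kind:1 @ bit 3 → (0x29>>3)&0x1 = 0x1
len:2 @ bit 4 → (0x29>>4)&0x3 = 0x2  ←
prio:1 @ bit 6 → (0x29>>6)&0x1 = 0x0
state:1 @ bit 7 → (0x29>>7)&0x1 = 0x0
len signed 2b, MSB=1: 2 - 4 = -2

-2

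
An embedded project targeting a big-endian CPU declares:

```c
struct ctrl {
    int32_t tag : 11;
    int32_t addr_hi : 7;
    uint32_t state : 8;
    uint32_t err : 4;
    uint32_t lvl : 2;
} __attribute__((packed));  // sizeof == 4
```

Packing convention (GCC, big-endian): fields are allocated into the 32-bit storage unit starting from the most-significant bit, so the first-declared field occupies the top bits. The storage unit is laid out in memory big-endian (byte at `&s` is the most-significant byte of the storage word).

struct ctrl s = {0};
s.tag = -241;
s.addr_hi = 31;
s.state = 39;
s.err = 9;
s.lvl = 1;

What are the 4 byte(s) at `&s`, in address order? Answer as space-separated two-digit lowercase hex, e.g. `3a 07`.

tag:11 = -241 → 0x70f << 21 → word 0xe1e00000
addr_hi:7 = 31 → 0x1f << 14 → word 0xe1e7c000
state:8 = 39 → 0x27 << 6 → word 0xe1e7c9c0
err:4 = 9 → 0x9 << 2 → word 0xe1e7c9e4
lvl:2 = 1 → 0x1 << 0 → word 0xe1e7c9e5
word = 0xe1e7c9e5 → big-endian bytes:
  [0]=0xe1  [1]=0xe7  [2]=0xc9  [3]=0xe5

e1 e7 c9 e5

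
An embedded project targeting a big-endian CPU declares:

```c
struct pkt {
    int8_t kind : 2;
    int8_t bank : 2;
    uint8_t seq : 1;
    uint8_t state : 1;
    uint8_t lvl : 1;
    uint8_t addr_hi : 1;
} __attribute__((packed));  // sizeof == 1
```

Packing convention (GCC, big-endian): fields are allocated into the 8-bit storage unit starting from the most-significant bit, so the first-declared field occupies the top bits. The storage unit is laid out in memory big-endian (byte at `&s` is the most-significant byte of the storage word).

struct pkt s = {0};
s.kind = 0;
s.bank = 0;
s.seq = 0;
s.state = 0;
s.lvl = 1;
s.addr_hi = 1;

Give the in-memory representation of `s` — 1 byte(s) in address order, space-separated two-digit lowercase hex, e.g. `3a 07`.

03

kind (2b) val=0 bits=0x0 at bit 6: 0x00
bank (2b) val=0 bits=0x0 at bit 4: 0x00
seq (1b) val=0 bits=0x0 at bit 3: 0x00
state (1b) val=0 bits=0x0 at bit 2: 0x00
lvl (1b) val=1 bits=0x1 at bit 1: 0x02
addr_hi (1b) val=1 bits=0x1 at bit 0: 0x03
word = 0x03 → big-endian bytes:
  [0]=0x03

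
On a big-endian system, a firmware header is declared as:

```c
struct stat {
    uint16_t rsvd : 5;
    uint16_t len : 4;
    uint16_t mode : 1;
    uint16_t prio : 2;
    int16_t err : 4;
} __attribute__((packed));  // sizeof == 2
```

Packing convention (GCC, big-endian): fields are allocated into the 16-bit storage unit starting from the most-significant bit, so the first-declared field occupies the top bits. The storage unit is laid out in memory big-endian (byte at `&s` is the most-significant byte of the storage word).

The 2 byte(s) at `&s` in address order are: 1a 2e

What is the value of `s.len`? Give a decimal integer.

4

[0]=0x1a [1]=0x2e (big-endian) → word 0x1a2e
rsvd [11+:5] = (word>>11) & 0x1f = 3
len [7+:4] = (word>>7) & 0xf = 4  ←
mode [6+:1] = (word>>6) & 0x1 = 0
prio [4+:2] = (word>>4) & 0x3 = 2
err [0+:4] = (word>>0) & 0xf = 14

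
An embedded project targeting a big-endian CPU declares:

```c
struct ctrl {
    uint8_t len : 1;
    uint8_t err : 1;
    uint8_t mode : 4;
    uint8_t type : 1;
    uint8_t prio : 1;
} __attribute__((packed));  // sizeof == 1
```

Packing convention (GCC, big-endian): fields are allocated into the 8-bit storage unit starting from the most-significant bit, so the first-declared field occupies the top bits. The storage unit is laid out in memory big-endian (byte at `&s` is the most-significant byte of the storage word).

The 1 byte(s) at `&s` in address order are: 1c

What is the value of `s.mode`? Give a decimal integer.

[0]=0x1c (big-endian) → word 0x1c
len [7+:1] = (word>>7) & 0x1 = 0
err [6+:1] = (word>>6) & 0x1 = 0
mode [2+:4] = (word>>2) & 0xf = 7  ←
type [1+:1] = (word>>1) & 0x1 = 0
prio [0+:1] = (word>>0) & 0x1 = 0

7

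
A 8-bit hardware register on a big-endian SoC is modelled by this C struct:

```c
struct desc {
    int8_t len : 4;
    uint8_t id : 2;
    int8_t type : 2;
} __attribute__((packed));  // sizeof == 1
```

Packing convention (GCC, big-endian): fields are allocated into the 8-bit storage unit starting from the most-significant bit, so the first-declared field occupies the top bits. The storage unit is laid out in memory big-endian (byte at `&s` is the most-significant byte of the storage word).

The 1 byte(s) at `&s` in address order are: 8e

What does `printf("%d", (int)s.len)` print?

[0]=0x8e (big-endian) → word 0x8e
len:4 @ bit 4 → (0x8e>>4)&0xf = 0x8  ←
id:2 @ bit 2 → (0x8e>>2)&0x3 = 0x3
type:2 @ bit 0 → (0x8e>>0)&0x3 = 0x2
len signed 4b, MSB=1: 8 - 16 = -8

-8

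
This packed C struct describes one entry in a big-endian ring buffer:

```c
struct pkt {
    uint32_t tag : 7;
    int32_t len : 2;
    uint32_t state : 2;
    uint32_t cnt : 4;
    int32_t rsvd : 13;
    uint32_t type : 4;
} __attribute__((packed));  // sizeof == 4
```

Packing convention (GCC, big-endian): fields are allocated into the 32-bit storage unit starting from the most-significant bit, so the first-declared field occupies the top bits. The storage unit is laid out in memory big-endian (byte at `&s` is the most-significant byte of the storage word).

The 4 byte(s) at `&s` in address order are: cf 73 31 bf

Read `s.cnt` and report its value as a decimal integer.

9

[0]=0xcf [1]=0x73 [2]=0x31 [3]=0xbf (big-endian) → word 0xcf7331bf
tag:7 @ bit 25 → (0xcf7331bf>>25)&0x7f = 0x67
len:2 @ bit 23 → (0xcf7331bf>>23)&0x3 = 0x2
state:2 @ bit 21 → (0xcf7331bf>>21)&0x3 = 0x3
cnt:4 @ bit 17 → (0xcf7331bf>>17)&0xf = 0x9  ←
rsvd:13 @ bit 4 → (0xcf7331bf>>4)&0x1fff = 0x131b
type:4 @ bit 0 → (0xcf7331bf>>0)&0xf = 0xf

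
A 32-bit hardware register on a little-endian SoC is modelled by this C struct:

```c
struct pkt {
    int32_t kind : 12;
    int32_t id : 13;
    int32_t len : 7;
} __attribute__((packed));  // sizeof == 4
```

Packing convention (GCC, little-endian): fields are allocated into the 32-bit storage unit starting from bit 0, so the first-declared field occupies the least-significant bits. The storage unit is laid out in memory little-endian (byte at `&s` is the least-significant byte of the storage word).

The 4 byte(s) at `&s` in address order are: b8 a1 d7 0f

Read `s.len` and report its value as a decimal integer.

[0]=0xb8 [1]=0xa1 [2]=0xd7 [3]=0x0f (little-endian) → word 0x0fd7a1b8
kind [0+:12] = (word>>0) & 0xfff = 440
id [12+:13] = (word>>12) & 0x1fff = 7546
len [25+:7] = (word>>25) & 0x7f = 7  ←
len signed 7b, MSB=0: value = 7

7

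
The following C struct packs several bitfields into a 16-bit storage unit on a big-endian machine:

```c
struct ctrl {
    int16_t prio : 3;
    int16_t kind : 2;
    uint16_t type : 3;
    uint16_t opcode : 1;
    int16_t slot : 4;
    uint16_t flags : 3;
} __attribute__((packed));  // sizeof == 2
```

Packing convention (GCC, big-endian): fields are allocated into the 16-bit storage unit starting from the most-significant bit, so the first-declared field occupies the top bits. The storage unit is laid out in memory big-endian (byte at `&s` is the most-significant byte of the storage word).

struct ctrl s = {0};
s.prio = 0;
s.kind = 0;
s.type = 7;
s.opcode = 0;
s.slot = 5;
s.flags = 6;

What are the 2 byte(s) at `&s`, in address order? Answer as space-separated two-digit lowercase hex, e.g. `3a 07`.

prio (3b) val=0 bits=0x0 at bit 13: 0x0000
kind (2b) val=0 bits=0x0 at bit 11: 0x0000
type (3b) val=7 bits=0x7 at bit 8: 0x0700
opcode (1b) val=0 bits=0x0 at bit 7: 0x0700
slot (4b) val=5 bits=0x5 at bit 3: 0x0728
flags (3b) val=6 bits=0x6 at bit 0: 0x072e
word = 0x072e → big-endian bytes:
  [0]=0x07  [1]=0x2e

07 2e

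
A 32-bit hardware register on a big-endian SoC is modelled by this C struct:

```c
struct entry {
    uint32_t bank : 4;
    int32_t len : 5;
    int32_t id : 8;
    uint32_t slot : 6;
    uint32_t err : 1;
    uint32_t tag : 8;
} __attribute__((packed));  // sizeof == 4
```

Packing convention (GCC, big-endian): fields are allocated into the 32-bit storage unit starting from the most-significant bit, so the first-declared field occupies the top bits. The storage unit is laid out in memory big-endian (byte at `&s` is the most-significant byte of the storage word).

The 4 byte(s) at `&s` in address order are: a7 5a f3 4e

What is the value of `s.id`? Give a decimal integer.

-75

[0]=0xa7 [1]=0x5a [2]=0xf3 [3]=0x4e (big-endian) → word 0xa75af34e
bank:4 @ bit 28 → (0xa75af34e>>28)&0xf = 0xa
len:5 @ bit 23 → (0xa75af34e>>23)&0x1f = 0xe
id:8 @ bit 15 → (0xa75af34e>>15)&0xff = 0xb5  ←
slot:6 @ bit 9 → (0xa75af34e>>9)&0x3f = 0x39
err:1 @ bit 8 → (0xa75af34e>>8)&0x1 = 0x1
tag:8 @ bit 0 → (0xa75af34e>>0)&0xff = 0x4e
id signed 8b, MSB=1: 181 - 256 = -75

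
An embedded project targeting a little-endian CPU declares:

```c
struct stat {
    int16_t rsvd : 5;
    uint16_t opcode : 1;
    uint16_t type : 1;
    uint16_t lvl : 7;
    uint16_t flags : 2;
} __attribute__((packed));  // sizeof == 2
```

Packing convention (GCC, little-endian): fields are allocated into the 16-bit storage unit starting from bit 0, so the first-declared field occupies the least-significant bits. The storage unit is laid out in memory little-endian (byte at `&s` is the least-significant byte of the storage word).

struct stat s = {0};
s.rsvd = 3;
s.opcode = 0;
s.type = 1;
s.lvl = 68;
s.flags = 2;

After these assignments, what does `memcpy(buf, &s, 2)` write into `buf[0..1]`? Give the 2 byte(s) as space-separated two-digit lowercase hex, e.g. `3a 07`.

rsvd (5b) val=3 bits=0x3 at bit 0: 0x0003
opcode (1b) val=0 bits=0x0 at bit 5: 0x0003
type (1b) val=1 bits=0x1 at bit 6: 0x0043
lvl (7b) val=68 bits=0x44 at bit 7: 0x2243
flags (2b) val=2 bits=0x2 at bit 14: 0xa243
word = 0xa243 → little-endian bytes:
  [0]=0x43  [1]=0xa2

43 a2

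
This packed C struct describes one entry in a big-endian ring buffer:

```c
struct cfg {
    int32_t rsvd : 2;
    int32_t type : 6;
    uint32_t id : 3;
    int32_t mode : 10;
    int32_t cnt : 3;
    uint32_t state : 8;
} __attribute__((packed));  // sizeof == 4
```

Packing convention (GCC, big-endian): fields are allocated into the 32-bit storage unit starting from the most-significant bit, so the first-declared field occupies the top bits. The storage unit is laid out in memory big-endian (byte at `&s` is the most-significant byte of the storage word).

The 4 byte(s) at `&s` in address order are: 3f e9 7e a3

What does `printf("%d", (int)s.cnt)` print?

-2

[0]=0x3f [1]=0xe9 [2]=0x7e [3]=0xa3 (big-endian) → word 0x3fe97ea3
rsvd:2 @ bit 30 → (0x3fe97ea3>>30)&0x3 = 0x0
type:6 @ bit 24 → (0x3fe97ea3>>24)&0x3f = 0x3f
id:3 @ bit 21 → (0x3fe97ea3>>21)&0x7 = 0x7
mode:10 @ bit 11 → (0x3fe97ea3>>11)&0x3ff = 0x12f
cnt:3 @ bit 8 → (0x3fe97ea3>>8)&0x7 = 0x6  ←
state:8 @ bit 0 → (0x3fe97ea3>>0)&0xff = 0xa3
cnt signed 3b, MSB=1: 6 - 8 = -2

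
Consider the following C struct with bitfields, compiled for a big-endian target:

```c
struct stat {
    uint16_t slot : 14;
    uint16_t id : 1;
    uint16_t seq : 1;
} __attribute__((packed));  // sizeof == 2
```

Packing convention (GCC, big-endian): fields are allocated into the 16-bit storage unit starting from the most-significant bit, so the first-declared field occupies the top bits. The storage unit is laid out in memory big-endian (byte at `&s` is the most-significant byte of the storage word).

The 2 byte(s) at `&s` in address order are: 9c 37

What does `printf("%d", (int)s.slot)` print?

[0]=0x9c [1]=0x37 (big-endian) → word 0x9c37
slot [2+:14] = (word>>2) & 0x3fff = 9997  ←
id [1+:1] = (word>>1) & 0x1 = 1
seq [0+:1] = (word>>0) & 0x1 = 1

9997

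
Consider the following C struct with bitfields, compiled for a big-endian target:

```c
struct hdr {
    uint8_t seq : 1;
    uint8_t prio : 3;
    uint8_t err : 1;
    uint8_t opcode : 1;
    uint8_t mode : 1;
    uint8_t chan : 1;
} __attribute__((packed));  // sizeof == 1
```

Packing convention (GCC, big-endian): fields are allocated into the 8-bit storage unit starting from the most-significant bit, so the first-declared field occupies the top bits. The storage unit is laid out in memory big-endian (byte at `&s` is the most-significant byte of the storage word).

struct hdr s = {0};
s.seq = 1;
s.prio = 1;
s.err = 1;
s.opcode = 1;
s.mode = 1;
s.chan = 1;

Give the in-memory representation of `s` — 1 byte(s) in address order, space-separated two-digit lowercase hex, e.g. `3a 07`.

[7+:1] seq=1 & 0x1 = 0x1; word=0x80
[4+:3] prio=1 & 0x7 = 0x1; word=0x90
[3+:1] err=1 & 0x1 = 0x1; word=0x98
[2+:1] opcode=1 & 0x1 = 0x1; word=0x9c
[1+:1] mode=1 & 0x1 = 0x1; word=0x9e
[0+:1] chan=1 & 0x1 = 0x1; word=0x9f
word = 0x9f → big-endian bytes:
  [0]=0x9f

9f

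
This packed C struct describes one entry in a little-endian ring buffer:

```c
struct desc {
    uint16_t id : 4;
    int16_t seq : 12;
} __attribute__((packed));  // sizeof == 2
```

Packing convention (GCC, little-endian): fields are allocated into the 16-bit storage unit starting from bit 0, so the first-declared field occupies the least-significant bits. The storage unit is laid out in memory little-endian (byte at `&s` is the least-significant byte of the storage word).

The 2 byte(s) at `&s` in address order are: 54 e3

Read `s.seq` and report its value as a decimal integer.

[0]=0x54 [1]=0xe3 (little-endian) → word 0xe354
id:4 @ bit 0 → (0xe354>>0)&0xf = 0x4
seq:12 @ bit 4 → (0xe354>>4)&0xfff = 0xe35  ←
seq signed 12b, MSB=1: 3637 - 4096 = -459

-459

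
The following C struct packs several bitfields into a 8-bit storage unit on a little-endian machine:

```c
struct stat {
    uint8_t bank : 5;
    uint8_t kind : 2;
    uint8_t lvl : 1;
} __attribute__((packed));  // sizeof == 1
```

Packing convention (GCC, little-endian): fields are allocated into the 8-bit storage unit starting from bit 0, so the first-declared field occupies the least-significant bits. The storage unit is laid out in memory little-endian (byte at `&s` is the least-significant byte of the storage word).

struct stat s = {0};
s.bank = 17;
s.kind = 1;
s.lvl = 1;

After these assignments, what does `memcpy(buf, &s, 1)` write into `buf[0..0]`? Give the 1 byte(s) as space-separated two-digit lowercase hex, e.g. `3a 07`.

b1

bank:5 = 17 → 0x11 << 0 → word 0x11
kind:2 = 1 → 0x1 << 5 → word 0x31
lvl:1 = 1 → 0x1 << 7 → word 0xb1
word = 0xb1 → little-endian bytes:
  [0]=0xb1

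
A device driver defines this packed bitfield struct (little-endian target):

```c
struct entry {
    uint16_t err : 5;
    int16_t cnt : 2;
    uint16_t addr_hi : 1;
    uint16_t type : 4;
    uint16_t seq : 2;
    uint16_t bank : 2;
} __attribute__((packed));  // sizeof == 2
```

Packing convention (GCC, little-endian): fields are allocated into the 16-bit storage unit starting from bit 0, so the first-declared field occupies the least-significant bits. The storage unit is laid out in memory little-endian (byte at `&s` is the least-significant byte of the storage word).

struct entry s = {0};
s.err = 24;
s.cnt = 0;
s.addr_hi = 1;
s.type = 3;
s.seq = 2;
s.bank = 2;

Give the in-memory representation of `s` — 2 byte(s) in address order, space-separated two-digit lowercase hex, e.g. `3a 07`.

98 a3

err:5 = 24 → 0x18 << 0 → word 0x0018
cnt:2 = 0 → 0x0 << 5 → word 0x0018
addr_hi:1 = 1 → 0x1 << 7 → word 0x0098
type:4 = 3 → 0x3 << 8 → word 0x0398
seq:2 = 2 → 0x2 << 12 → word 0x2398
bank:2 = 2 → 0x2 << 14 → word 0xa398
word = 0xa398 → little-endian bytes:
  [0]=0x98  [1]=0xa3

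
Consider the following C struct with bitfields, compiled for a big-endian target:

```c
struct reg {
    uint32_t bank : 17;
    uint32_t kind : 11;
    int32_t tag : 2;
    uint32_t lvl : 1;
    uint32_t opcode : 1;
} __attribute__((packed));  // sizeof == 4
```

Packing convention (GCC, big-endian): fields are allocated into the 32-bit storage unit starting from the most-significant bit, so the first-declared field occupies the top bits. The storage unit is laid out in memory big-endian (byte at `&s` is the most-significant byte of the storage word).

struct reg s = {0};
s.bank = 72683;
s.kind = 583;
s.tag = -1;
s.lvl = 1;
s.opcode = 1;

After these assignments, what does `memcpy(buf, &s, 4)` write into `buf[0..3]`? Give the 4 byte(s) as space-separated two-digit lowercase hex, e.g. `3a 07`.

8d f5 a4 7f

[15+:17] bank=72683 & 0x1ffff = 0x11beb; word=0x8df58000
[4+:11] kind=583 & 0x7ff = 0x247; word=0x8df5a470
[2+:2] tag=-1 & 0x3 = 0x3; word=0x8df5a47c
[1+:1] lvl=1 & 0x1 = 0x1; word=0x8df5a47e
[0+:1] opcode=1 & 0x1 = 0x1; word=0x8df5a47f
word = 0x8df5a47f → big-endian bytes:
  [0]=0x8d  [1]=0xf5  [2]=0xa4  [3]=0x7f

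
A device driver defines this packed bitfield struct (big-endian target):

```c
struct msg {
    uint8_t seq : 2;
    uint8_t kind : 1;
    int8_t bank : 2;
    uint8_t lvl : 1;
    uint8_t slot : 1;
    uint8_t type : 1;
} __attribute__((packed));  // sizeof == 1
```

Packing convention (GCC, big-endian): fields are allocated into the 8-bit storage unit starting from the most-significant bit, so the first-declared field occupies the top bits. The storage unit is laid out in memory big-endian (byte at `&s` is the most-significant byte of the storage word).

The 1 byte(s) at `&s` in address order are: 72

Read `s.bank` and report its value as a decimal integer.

-2

[0]=0x72 (big-endian) → word 0x72
seq:2 @ bit 6 → (0x72>>6)&0x3 = 0x1
kind:1 @ bit 5 → (0x72>>5)&0x1 = 0x1
bank:2 @ bit 3 → (0x72>>3)&0x3 = 0x2  ←
lvl:1 @ bit 2 → (0x72>>2)&0x1 = 0x0
slot:1 @ bit 1 → (0x72>>1)&0x1 = 0x1
type:1 @ bit 0 → (0x72>>0)&0x1 = 0x0
bank signed 2b, MSB=1: 2 - 4 = -2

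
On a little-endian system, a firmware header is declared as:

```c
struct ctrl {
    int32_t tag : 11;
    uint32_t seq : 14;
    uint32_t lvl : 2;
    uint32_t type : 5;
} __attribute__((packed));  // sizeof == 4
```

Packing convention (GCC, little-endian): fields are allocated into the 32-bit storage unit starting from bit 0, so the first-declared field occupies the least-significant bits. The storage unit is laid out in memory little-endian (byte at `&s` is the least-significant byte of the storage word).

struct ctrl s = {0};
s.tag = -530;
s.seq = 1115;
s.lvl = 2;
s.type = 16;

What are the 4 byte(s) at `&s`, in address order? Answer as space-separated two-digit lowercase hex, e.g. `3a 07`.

tag:11 = -530 → 0x5ee << 0 → word 0x000005ee
seq:14 = 1115 → 0x45b << 11 → word 0x0022ddee
lvl:2 = 2 → 0x2 << 25 → word 0x0422ddee
type:5 = 16 → 0x10 << 27 → word 0x8422ddee
word = 0x8422ddee → little-endian bytes:
  [0]=0xee  [1]=0xdd  [2]=0x22  [3]=0x84

ee dd 22 84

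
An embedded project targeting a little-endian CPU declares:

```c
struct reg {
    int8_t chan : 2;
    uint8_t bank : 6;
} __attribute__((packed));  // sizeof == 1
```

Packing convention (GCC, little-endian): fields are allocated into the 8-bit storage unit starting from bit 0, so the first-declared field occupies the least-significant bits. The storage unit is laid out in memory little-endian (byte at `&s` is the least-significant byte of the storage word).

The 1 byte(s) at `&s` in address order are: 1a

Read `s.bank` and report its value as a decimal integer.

6

[0]=0x1a (little-endian) → word 0x1a
chan [0+:2] = (word>>0) & 0x3 = 2
bank [2+:6] = (word>>2) & 0x3f = 6  ←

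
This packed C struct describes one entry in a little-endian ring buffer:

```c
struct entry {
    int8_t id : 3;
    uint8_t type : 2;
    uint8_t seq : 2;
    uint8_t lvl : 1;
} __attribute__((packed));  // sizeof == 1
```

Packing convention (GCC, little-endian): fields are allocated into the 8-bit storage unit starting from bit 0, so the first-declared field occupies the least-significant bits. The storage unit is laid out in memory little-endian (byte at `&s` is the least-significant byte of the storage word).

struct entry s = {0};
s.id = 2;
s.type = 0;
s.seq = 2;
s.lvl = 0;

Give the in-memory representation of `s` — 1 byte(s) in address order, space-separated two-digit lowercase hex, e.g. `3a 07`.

42

[0+:3] id=2 & 0x7 = 0x2; word=0x02
[3+:2] type=0 & 0x3 = 0x0; word=0x02
[5+:2] seq=2 & 0x3 = 0x2; word=0x42
[7+:1] lvl=0 & 0x1 = 0x0; word=0x42
word = 0x42 → little-endian bytes:
  [0]=0x42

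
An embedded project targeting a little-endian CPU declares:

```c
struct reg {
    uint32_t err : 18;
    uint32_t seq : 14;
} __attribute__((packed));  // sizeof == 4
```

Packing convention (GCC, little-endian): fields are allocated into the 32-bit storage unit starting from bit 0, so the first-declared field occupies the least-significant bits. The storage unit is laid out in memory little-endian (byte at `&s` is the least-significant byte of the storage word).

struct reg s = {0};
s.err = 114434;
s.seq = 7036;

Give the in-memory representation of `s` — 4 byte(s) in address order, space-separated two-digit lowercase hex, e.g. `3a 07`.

02 bf f1 6d

err (18b) val=114434 bits=0x1bf02 at bit 0: 0x0001bf02
seq (14b) val=7036 bits=0x1b7c at bit 18: 0x6df1bf02
word = 0x6df1bf02 → little-endian bytes:
  [0]=0x02  [1]=0xbf  [2]=0xf1  [3]=0x6d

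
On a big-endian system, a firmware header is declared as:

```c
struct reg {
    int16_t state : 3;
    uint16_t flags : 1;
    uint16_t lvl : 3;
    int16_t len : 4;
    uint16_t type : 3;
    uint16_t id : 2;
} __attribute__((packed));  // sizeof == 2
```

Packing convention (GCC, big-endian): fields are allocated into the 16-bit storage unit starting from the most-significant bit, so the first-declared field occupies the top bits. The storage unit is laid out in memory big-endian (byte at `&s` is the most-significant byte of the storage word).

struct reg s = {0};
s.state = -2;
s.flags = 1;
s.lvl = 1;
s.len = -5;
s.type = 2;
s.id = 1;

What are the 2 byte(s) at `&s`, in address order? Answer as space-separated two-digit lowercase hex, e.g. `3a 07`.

d3 69

[13+:3] state=-2 & 0x7 = 0x6; word=0xc000
[12+:1] flags=1 & 0x1 = 0x1; word=0xd000
[9+:3] lvl=1 & 0x7 = 0x1; word=0xd200
[5+:4] len=-5 & 0xf = 0xb; word=0xd360
[2+:3] type=2 & 0x7 = 0x2; word=0xd368
[0+:2] id=1 & 0x3 = 0x1; word=0xd369
word = 0xd369 → big-endian bytes:
  [0]=0xd3  [1]=0x69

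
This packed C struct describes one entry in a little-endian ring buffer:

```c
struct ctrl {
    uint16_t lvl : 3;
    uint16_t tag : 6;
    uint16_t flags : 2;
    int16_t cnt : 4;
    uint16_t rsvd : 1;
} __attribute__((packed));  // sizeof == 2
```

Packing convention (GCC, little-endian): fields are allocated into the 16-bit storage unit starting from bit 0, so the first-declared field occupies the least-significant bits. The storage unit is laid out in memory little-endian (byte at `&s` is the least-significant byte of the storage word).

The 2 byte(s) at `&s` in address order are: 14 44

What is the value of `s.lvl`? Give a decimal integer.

4

[0]=0x14 [1]=0x44 (little-endian) → word 0x4414
lvl [0+:3] = (word>>0) & 0x7 = 4  ←
tag [3+:6] = (word>>3) & 0x3f = 2
flags [9+:2] = (word>>9) & 0x3 = 2
cnt [11+:4] = (word>>11) & 0xf = 8
rsvd [15+:1] = (word>>15) & 0x1 = 0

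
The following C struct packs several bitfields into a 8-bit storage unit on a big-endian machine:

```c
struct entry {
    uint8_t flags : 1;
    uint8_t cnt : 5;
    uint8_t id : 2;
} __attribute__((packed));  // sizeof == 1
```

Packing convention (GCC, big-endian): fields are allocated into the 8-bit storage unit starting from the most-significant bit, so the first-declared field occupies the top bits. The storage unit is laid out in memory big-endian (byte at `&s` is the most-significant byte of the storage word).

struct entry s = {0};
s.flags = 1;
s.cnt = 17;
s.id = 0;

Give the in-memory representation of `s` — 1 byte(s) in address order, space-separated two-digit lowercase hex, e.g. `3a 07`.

[7+:1] flags=1 & 0x1 = 0x1; word=0x80
[2+:5] cnt=17 & 0x1f = 0x11; word=0xc4
[0+:2] id=0 & 0x3 = 0x0; word=0xc4
word = 0xc4 → big-endian bytes:
  [0]=0xc4

c4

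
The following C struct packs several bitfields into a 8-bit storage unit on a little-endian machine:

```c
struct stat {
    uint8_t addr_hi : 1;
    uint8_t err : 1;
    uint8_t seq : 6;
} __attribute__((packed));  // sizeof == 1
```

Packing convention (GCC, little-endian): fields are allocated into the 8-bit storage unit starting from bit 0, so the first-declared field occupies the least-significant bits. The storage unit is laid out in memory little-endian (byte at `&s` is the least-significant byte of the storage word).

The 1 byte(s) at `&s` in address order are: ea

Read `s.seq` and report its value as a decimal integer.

58

[0]=0xea (little-endian) → word 0xea
addr_hi [0+:1] = (word>>0) & 0x1 = 0
err [1+:1] = (word>>1) & 0x1 = 1
seq [2+:6] = (word>>2) & 0x3f = 58  ←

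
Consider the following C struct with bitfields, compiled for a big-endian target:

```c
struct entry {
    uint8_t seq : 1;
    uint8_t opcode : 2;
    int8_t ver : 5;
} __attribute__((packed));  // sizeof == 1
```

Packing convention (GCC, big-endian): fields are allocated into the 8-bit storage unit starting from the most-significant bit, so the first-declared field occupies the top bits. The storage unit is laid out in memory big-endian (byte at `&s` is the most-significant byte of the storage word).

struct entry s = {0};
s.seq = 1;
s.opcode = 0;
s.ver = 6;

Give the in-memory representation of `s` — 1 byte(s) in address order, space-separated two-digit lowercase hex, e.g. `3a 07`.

86

seq:1 = 1 → 0x1 << 7 → word 0x80
opcode:2 = 0 → 0x0 << 5 → word 0x80
ver:5 = 6 → 0x6 << 0 → word 0x86
word = 0x86 → big-endian bytes:
  [0]=0x86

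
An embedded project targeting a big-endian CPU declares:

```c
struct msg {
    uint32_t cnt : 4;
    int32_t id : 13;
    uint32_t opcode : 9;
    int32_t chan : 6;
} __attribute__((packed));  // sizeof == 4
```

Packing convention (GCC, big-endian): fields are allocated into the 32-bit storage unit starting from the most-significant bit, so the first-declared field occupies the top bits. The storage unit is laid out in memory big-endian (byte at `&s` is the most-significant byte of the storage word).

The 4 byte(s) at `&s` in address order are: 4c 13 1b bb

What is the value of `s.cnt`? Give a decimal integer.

[0]=0x4c [1]=0x13 [2]=0x1b [3]=0xbb (big-endian) → word 0x4c131bbb
cnt [28+:4] = (word>>28) & 0xf = 4  ←
id [15+:13] = (word>>15) & 0x1fff = 6182
opcode [6+:9] = (word>>6) & 0x1ff = 110
chan [0+:6] = (word>>0) & 0x3f = 59

4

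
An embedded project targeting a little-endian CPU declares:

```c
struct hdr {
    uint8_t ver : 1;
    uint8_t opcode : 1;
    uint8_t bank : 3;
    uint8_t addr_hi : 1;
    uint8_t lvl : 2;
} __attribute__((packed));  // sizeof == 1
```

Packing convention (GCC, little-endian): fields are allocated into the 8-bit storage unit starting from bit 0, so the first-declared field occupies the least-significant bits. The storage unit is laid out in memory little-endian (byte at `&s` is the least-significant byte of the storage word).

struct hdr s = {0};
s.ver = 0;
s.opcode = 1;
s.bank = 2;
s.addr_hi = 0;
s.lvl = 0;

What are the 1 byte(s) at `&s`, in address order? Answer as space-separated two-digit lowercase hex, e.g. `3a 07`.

[0+:1] ver=0 & 0x1 = 0x0; word=0x00
[1+:1] opcode=1 & 0x1 = 0x1; word=0x02
[2+:3] bank=2 & 0x7 = 0x2; word=0x0a
[5+:1] addr_hi=0 & 0x1 = 0x0; word=0x0a
[6+:2] lvl=0 & 0x3 = 0x0; word=0x0a
word = 0x0a → little-endian bytes:
  [0]=0x0a

0a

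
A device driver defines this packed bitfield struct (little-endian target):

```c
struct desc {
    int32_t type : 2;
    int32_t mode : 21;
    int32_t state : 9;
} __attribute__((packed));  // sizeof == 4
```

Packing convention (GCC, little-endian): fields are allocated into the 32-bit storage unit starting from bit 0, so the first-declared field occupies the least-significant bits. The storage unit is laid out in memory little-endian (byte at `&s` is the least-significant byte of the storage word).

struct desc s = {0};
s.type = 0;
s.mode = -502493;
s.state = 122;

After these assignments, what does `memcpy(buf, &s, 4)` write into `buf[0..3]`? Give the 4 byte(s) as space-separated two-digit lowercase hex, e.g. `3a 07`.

8c 54 61 3d

type (2b) val=0 bits=0x0 at bit 0: 0x00000000
mode (21b) val=-502493 bits=0x185523 at bit 2: 0x0061548c
state (9b) val=122 bits=0x7a at bit 23: 0x3d61548c
word = 0x3d61548c → little-endian bytes:
  [0]=0x8c  [1]=0x54  [2]=0x61  [3]=0x3d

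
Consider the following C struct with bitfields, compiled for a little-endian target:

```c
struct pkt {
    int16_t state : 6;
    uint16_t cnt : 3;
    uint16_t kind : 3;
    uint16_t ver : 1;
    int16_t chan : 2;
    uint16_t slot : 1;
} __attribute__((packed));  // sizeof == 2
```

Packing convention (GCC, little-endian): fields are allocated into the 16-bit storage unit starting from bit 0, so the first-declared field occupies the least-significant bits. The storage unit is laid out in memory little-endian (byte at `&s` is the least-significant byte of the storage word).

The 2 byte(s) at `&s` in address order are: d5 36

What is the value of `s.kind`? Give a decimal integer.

[0]=0xd5 [1]=0x36 (little-endian) → word 0x36d5
state [0+:6] = (word>>0) & 0x3f = 21
cnt [6+:3] = (word>>6) & 0x7 = 3
kind [9+:3] = (word>>9) & 0x7 = 3  ←
ver [12+:1] = (word>>12) & 0x1 = 1
chan [13+:2] = (word>>13) & 0x3 = 1
slot [15+:1] = (word>>15) & 0x1 = 0

3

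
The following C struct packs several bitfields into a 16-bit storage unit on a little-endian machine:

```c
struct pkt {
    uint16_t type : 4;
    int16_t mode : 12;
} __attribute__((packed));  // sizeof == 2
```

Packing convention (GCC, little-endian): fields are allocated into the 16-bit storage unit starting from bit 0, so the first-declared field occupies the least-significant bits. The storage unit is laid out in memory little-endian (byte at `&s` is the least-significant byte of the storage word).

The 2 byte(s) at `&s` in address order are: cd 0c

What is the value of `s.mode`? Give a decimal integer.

204

[0]=0xcd [1]=0x0c (little-endian) → word 0x0ccd
type:4 @ bit 0 → (0x0ccd>>0)&0xf = 0xd
mode:12 @ bit 4 → (0x0ccd>>4)&0xfff = 0xcc  ←
mode signed 12b, MSB=0: value = 204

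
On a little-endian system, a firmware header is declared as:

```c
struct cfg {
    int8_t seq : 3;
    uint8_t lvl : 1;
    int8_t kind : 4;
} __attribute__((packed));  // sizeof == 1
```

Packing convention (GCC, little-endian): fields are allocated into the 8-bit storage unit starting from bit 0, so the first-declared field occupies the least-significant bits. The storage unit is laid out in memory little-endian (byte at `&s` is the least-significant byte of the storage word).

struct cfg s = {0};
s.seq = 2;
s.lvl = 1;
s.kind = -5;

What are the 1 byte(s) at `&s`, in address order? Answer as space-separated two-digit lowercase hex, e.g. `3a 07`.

ba

[0+:3] seq=2 & 0x7 = 0x2; word=0x02
[3+:1] lvl=1 & 0x1 = 0x1; word=0x0a
[4+:4] kind=-5 & 0xf = 0xb; word=0xba
word = 0xba → little-endian bytes:
  [0]=0xba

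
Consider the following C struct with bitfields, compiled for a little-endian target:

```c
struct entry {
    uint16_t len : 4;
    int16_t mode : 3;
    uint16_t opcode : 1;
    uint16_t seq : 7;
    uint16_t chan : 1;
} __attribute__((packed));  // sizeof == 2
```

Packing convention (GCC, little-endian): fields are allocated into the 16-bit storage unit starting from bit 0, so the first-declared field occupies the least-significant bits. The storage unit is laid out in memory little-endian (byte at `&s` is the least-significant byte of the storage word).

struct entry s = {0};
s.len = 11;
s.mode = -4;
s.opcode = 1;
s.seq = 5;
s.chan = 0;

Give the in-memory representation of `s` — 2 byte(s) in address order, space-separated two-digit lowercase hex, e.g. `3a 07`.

cb 05

len:4 = 11 → 0xb << 0 → word 0x000b
mode:3 = -4 → 0x4 << 4 → word 0x004b
opcode:1 = 1 → 0x1 << 7 → word 0x00cb
seq:7 = 5 → 0x5 << 8 → word 0x05cb
chan:1 = 0 → 0x0 << 15 → word 0x05cb
word = 0x05cb → little-endian bytes:
  [0]=0xcb  [1]=0x05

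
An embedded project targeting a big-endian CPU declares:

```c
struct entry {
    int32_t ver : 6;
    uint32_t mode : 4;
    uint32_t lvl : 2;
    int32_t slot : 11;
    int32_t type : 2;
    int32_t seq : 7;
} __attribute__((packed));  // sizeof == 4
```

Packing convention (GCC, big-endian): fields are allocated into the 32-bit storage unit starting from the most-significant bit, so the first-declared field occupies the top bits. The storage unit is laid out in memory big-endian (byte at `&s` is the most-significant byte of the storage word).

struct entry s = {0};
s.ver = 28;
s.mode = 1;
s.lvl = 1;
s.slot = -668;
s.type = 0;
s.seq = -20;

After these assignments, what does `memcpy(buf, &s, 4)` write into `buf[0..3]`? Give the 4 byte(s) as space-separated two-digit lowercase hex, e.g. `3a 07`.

70 5a c8 6c

[26+:6] ver=28 & 0x3f = 0x1c; word=0x70000000
[22+:4] mode=1 & 0xf = 0x1; word=0x70400000
[20+:2] lvl=1 & 0x3 = 0x1; word=0x70500000
[9+:11] slot=-668 & 0x7ff = 0x564; word=0x705ac800
[7+:2] type=0 & 0x3 = 0x0; word=0x705ac800
[0+:7] seq=-20 & 0x7f = 0x6c; word=0x705ac86c
word = 0x705ac86c → big-endian bytes:
  [0]=0x70  [1]=0x5a  [2]=0xc8  [3]=0x6c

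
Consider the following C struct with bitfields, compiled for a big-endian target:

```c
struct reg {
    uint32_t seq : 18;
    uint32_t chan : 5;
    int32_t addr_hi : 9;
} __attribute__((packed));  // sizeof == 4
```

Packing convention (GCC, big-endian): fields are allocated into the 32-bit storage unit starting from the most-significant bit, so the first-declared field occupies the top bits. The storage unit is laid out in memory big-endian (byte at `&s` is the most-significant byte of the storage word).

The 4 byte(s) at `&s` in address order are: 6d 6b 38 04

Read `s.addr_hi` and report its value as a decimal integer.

[0]=0x6d [1]=0x6b [2]=0x38 [3]=0x04 (big-endian) → word 0x6d6b3804
seq:18 @ bit 14 → (0x6d6b3804>>14)&0x3ffff = 0x1b5ac
chan:5 @ bit 9 → (0x6d6b3804>>9)&0x1f = 0x1c
addr_hi:9 @ bit 0 → (0x6d6b3804>>0)&0x1ff = 0x4  ←
addr_hi signed 9b, MSB=0: value = 4

4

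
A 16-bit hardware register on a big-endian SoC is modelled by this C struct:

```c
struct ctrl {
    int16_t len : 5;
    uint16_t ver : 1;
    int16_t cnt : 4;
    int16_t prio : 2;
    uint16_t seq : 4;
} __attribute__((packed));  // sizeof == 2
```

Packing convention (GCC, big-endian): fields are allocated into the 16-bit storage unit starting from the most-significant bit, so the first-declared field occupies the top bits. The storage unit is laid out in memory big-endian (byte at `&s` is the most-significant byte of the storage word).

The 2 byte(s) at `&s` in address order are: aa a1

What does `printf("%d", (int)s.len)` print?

[0]=0xaa [1]=0xa1 (big-endian) → word 0xaaa1
len:5 @ bit 11 → (0xaaa1>>11)&0x1f = 0x15  ←
ver:1 @ bit 10 → (0xaaa1>>10)&0x1 = 0x0
cnt:4 @ bit 6 → (0xaaa1>>6)&0xf = 0xa
prio:2 @ bit 4 → (0xaaa1>>4)&0x3 = 0x2
seq:4 @ bit 0 → (0xaaa1>>0)&0xf = 0x1
len signed 5b, MSB=1: 21 - 32 = -11

-11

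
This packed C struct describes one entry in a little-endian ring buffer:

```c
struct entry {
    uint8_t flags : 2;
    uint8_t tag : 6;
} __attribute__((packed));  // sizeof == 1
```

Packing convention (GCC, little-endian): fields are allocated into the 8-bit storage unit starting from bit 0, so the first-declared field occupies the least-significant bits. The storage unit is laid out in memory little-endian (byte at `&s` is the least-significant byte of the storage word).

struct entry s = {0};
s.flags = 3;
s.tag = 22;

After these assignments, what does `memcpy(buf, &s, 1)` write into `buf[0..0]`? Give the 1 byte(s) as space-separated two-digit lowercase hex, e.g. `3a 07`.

5b

flags:2 = 3 → 0x3 << 0 → word 0x03
tag:6 = 22 → 0x16 << 2 → word 0x5b
word = 0x5b → little-endian bytes:
  [0]=0x5b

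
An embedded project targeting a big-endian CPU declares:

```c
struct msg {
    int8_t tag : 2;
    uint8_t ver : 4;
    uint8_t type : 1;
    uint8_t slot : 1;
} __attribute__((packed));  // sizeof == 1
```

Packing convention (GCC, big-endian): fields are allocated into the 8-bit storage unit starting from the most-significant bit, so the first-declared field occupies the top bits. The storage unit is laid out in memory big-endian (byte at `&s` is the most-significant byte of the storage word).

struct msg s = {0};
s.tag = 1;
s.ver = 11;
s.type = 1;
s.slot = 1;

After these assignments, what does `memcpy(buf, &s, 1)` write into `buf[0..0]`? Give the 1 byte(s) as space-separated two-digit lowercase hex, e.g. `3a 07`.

[6+:2] tag=1 & 0x3 = 0x1; word=0x40
[2+:4] ver=11 & 0xf = 0xb; word=0x6c
[1+:1] type=1 & 0x1 = 0x1; word=0x6e
[0+:1] slot=1 & 0x1 = 0x1; word=0x6f
word = 0x6f → big-endian bytes:
  [0]=0x6f

6f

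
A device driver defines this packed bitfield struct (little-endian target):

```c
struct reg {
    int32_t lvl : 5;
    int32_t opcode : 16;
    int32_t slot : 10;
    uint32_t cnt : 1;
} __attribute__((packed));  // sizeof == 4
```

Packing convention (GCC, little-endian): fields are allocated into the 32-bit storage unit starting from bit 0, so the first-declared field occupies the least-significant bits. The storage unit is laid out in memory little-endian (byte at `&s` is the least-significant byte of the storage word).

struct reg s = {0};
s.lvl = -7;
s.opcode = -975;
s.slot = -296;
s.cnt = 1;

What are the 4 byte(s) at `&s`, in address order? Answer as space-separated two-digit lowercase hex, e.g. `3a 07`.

39 86 1f db

lvl:5 = -7 → 0x19 << 0 → word 0x00000019
opcode:16 = -975 → 0xfc31 << 5 → word 0x001f8639
slot:10 = -296 → 0x2d8 << 21 → word 0x5b1f8639
cnt:1 = 1 → 0x1 << 31 → word 0xdb1f8639
word = 0xdb1f8639 → little-endian bytes:
  [0]=0x39  [1]=0x86  [2]=0x1f  [3]=0xdb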